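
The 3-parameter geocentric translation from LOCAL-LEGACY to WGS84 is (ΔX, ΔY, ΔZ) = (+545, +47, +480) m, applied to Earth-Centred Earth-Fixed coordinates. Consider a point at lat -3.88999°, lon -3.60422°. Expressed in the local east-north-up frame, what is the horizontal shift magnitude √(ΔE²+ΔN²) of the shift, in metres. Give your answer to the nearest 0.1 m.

521.9 m

At φ = -3.88999°, λ = -3.60422°: sin φ = -0.067841, cos φ = 0.997696, sin λ = -0.062864, cos λ = 0.998022.
ΔE = −sin λ·ΔX + cos λ·ΔY = −(-0.062864)·(545) + (0.998022)·(47) = 81.17 m.
ΔN = −sin φ cos λ·ΔX − sin φ sin λ·ΔY + cos φ·ΔZ = −(-0.067841)(0.998022)(545) − (-0.067841)(-0.062864)(47) + (0.997696)(480) = 515.59 m.
Horizontal magnitude = √(ΔE² + ΔN²) = √(81.17² + 515.59²) = 521.94 m.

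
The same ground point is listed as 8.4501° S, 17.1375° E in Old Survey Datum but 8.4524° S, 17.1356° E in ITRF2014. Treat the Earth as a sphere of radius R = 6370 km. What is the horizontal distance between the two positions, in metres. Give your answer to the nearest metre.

Δφ = -8.4524° − -8.4501° = -0.0023°; Δλ = 17.1356° − 17.1375° = -0.0019°.
1° along a meridian = πR/180 = 111177 m.
ΔN = Δφ × 111177 = -255.7 m; ΔE = Δλ × 111177 × cos(-8.4501°) = -0.0019 × 111177 × 0.989144 = -208.9 m.
Distance = √(ΔE² + ΔN²) = √((-208.9)² + (-255.7)²) = 330.2 m.

330 m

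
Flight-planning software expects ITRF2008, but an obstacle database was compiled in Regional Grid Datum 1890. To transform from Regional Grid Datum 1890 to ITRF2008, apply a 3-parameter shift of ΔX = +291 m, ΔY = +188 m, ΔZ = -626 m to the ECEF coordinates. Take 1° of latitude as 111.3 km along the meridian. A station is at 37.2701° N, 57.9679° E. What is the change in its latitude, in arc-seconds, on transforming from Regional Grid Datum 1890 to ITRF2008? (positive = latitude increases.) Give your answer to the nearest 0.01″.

sin φ = 0.605573, cos φ = 0.795790, sin λ = 0.847751, cos λ = 0.530394.
North component: ΔN = −sin φ cos λ·ΔX − sin φ sin λ·ΔY + cos φ·ΔZ = −(0.605573)(0.530394)(291) − (0.605573)(0.847751)(188) + (0.795790)(-626) = -688.15 m.
1° of latitude spans 111300 m, so Δφ = -688.15 / 111300 × 3600 = -22.258″.

Δφ = -22.26″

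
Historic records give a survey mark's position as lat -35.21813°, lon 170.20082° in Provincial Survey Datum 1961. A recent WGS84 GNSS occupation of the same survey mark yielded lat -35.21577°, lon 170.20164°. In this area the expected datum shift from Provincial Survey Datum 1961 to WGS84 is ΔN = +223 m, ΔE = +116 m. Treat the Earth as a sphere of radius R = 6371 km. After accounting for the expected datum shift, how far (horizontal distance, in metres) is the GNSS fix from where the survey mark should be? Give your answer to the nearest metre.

57 m

Observed coordinate differences: Δφ = +0.00236°, Δλ = +0.00082°.
Converting to metres (1° lat = 111195 m, cos φ = 0.816962): observed ΔN = 262.4 m, observed ΔE = 74.5 m.
Subtracting the expected shift leaves a residual of 262.4 − (223) = 39.4 m north and 74.5 − (116) = -41.5 m east.
Residual distance = √(39.4² + (-41.5)²) = 57.2 m.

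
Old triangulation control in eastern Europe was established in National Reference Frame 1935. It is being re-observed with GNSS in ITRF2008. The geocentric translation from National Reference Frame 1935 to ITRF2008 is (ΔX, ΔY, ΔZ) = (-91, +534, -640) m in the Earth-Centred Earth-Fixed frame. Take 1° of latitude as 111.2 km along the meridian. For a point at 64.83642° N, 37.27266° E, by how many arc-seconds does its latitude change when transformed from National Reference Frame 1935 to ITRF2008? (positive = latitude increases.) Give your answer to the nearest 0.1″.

Δφ = -16.2″

sin φ = 0.905098, cos φ = 0.425204, sin λ = 0.605609, cos λ = 0.795763.
North component: ΔN = −sin φ cos λ·ΔX − sin φ sin λ·ΔY + cos φ·ΔZ = −(0.905098)(0.795763)(-91) − (0.905098)(0.605609)(534) + (0.425204)(-640) = -499.29 m.
1° of latitude spans 111200 m, so Δφ = -499.29 / 111200 × 3600 = -16.164″.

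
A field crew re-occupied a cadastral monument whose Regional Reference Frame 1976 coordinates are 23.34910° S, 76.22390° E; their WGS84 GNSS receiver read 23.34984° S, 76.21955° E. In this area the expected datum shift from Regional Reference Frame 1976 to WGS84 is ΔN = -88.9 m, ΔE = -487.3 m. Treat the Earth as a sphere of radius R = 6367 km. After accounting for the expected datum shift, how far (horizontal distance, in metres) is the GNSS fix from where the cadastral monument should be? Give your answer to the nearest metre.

Observed coordinate differences: Δφ = -0.00074°, Δλ = -0.00435°.
Converting to metres (1° lat = 111125 m, cos φ = 0.918107): observed ΔN = -82.2 m, observed ΔE = -443.8 m.
Subtracting the expected shift leaves a residual of -82.2 − (-88.9) = 6.7 m north and -443.8 − (-487.3) = 43.5 m east.
Residual distance = √(6.7² + 43.5²) = 44.0 m.

44 m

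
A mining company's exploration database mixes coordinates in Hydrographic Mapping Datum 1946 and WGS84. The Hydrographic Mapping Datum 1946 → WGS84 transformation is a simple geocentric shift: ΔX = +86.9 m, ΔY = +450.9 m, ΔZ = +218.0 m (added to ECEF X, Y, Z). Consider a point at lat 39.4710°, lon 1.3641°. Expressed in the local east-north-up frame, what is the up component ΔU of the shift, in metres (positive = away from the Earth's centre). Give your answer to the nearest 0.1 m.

ΔU = 213.9 m

The local up (radial) axis is (cos φ cos λ, cos φ sin λ, sin φ), giving ΔU = 67.063 + 8.286 + 138.580 = 213.93 m.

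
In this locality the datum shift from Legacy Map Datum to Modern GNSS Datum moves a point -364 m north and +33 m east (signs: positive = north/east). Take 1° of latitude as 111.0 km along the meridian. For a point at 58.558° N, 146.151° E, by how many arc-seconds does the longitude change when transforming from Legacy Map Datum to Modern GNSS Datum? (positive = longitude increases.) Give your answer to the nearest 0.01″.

Δλ = 2.05″

At latitude 58.558°, cos φ = 0.521635.
1° of longitude at this latitude = 111.0 × cos φ = 57.90 km, so Δλ = 33.0 / 57901.5 = 0.0005699° = 2.052″.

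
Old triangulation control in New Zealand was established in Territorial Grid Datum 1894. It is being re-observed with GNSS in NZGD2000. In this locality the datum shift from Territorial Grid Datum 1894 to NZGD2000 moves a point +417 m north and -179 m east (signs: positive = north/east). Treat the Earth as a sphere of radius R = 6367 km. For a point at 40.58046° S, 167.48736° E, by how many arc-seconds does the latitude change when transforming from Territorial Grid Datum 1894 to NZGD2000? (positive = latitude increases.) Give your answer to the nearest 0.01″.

Δφ = 13.51″

On a sphere of radius R, 1 rad of latitude = R, so Δφ = ΔN / R = 417.0 / 6367000 = 6.5494e-05 rad = 13.509″.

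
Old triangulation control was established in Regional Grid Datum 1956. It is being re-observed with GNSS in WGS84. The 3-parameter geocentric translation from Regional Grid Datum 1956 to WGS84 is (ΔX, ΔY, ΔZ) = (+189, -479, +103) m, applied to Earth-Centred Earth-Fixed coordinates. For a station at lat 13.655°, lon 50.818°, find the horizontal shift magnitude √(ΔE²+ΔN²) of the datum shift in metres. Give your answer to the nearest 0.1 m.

At φ = 13.655°, λ = 50.818°: sin φ = 0.236075, cos φ = 0.971735, sin λ = 0.775143, cos λ = 0.631786.
ΔE = −sin λ·ΔX + cos λ·ΔY = −(0.775143)·(189) + (0.631786)·(-479) = -449.13 m.
ΔN = −sin φ cos λ·ΔX − sin φ sin λ·ΔY + cos φ·ΔZ = −(0.236075)(0.631786)(189) − (0.236075)(0.775143)(-479) + (0.971735)(103) = 159.55 m.
Horizontal magnitude = √(ΔE² + ΔN²) = √((-449.13)² + 159.55²) = 476.63 m.

476.6 m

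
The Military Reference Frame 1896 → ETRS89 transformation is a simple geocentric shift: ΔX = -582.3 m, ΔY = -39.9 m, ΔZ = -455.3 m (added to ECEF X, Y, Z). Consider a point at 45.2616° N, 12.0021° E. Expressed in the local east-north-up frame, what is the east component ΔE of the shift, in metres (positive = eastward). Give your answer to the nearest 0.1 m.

The local east axis at (φ, λ) is (−sin λ, cos λ, 0), so ΔE = −sin(12.0021°)·(-582.3) + cos(12.0021°)·(-39.9) = 82.06 m.

ΔE = 82.1 m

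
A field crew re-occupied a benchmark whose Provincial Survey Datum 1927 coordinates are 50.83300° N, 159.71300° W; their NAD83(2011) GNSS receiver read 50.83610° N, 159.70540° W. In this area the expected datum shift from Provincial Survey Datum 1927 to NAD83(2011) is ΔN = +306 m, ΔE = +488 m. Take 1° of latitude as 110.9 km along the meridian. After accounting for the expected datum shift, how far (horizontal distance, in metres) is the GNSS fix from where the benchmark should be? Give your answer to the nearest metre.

58 m

Observed coordinate differences: Δφ = +0.00310°, Δλ = +0.00760°.
Converting to metres (1° lat = 110900 m, cos φ = 0.631583): observed ΔN = 343.8 m, observed ΔE = 532.3 m.
Subtracting the expected shift leaves a residual of 343.8 − (306) = 37.8 m north and 532.3 − (488) = 44.3 m east.
Residual distance = √(37.8² + 44.3²) = 58.2 m.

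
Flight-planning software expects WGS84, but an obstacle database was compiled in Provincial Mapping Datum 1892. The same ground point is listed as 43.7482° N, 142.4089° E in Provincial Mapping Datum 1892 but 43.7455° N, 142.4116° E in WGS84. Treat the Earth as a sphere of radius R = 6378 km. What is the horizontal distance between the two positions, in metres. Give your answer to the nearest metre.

Δφ = 43.7455° − 43.7482° = -0.0027°; Δλ = 142.4116° − 142.4089° = +0.0027°.
1° along a meridian = πR/180 = 111317 m.
ΔN = Δφ × 111317 = -300.6 m; ΔE = Δλ × 111317 × cos(43.7482°) = +0.0027 × 111317 × 0.722386 = 217.1 m.
Distance = √(ΔE² + ΔN²) = √(217.1² + (-300.6)²) = 370.8 m.

371 m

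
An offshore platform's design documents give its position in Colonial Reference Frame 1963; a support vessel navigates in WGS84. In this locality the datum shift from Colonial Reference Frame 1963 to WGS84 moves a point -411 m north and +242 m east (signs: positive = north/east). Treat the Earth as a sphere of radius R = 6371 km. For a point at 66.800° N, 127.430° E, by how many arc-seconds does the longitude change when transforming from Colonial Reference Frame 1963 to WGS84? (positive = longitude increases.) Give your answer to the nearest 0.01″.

At latitude 66.800°, cos φ = 0.393942.
One radian of longitude at latitude φ spans R cos φ, so Δλ = ΔE / (R cos φ) = 242.0 / (6371000 × 0.393942) = 9.6422e-05 rad = 19.888″.

Δλ = 19.89″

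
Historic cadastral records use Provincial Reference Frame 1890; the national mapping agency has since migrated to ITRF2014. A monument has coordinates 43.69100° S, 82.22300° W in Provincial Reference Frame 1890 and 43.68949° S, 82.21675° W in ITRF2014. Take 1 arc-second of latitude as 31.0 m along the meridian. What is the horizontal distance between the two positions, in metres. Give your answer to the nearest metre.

Δφ = -43.68949° − -43.69100° = +0.00151°; Δλ = -82.21675° − -82.22300° = +0.00625°.
1° of latitude = 3600 × 31.00 = 111600 m.
ΔN = Δφ × 111600 = 168.5 m; ΔE = Δλ × 111600 × cos(-43.69100°) = +0.00625 × 111600 × 0.723076 = 504.3 m.
Distance = √(ΔE² + ΔN²) = √(504.3² + 168.5²) = 531.8 m.

532 m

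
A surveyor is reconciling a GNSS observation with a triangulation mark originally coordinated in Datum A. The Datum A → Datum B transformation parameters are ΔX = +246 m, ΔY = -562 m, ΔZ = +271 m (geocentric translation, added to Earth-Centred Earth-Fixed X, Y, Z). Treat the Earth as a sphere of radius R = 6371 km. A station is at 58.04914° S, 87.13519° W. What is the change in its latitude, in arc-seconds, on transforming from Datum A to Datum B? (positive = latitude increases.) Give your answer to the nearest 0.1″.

sin φ = -0.848502, cos φ = 0.529192, sin λ = -0.998750, cos λ = 0.049980.
North component: ΔN = −sin φ cos λ·ΔX − sin φ sin λ·ΔY + cos φ·ΔZ = −(-0.848502)(0.049980)(246) − (-0.848502)(-0.998750)(-562) + (0.529192)(271) = 630.11 m.
1° of latitude spans πR/180 = 111195 m, so Δφ = 630.11 / 111195 × 3600 = 20.400″.

Δφ = 20.4″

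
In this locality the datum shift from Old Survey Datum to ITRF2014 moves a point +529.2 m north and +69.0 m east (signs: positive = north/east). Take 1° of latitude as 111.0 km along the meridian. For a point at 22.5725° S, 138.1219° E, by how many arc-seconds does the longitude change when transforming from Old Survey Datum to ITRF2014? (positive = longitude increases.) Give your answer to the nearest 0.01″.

At latitude -22.5725°, cos φ = 0.923395.
1° of longitude at this latitude = 111.0 × cos φ = 102.50 km, so Δλ = 69.0 / 102496.8 = 0.0006732° = 2.423″.

Δλ = 2.42″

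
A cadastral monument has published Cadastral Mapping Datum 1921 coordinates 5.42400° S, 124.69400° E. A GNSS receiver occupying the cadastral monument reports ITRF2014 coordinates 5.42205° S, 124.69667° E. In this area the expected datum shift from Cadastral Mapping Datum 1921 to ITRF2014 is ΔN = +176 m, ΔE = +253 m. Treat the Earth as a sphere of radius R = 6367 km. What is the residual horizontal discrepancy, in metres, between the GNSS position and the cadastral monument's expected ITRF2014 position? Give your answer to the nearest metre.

59 m

Observed coordinate differences: Δφ = +0.00195°, Δλ = +0.00267°.
Converting to metres (1° lat = 111125 m, cos φ = 0.995522): observed ΔN = 216.7 m, observed ΔE = 295.4 m.
Subtracting the expected shift leaves a residual of 216.7 − (176) = 40.7 m north and 295.4 − (253) = 42.4 m east.
Residual distance = √(40.7² + 42.4²) = 58.8 m.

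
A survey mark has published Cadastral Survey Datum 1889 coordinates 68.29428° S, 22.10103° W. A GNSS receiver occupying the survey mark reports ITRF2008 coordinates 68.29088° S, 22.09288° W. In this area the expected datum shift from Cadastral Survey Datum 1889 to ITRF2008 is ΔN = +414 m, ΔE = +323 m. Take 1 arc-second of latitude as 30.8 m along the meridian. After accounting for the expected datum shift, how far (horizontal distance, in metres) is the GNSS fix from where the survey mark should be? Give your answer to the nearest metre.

Observed coordinate differences: Δφ = +0.00340°, Δλ = +0.00815°.
Converting to metres (1° lat = 110880 m, cos φ = 0.369840): observed ΔN = 377.0 m, observed ΔE = 334.2 m.
Subtracting the expected shift leaves a residual of 377.0 − (414) = -37.0 m north and 334.2 − (323) = 11.2 m east.
Residual distance = √((-37.0)² + 11.2²) = 38.7 m.

39 m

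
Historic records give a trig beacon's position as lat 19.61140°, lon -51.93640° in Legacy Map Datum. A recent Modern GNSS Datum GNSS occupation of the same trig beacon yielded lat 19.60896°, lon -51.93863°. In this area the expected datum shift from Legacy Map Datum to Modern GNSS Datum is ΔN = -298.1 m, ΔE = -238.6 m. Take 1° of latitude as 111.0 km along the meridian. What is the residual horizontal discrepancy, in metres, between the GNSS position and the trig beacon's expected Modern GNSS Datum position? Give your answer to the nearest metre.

Observed coordinate differences: Δφ = -0.00244°, Δλ = -0.00223°.
Converting to metres (1° lat = 111000 m, cos φ = 0.941991): observed ΔN = -270.8 m, observed ΔE = -233.2 m.
Subtracting the expected shift leaves a residual of -270.8 − (-298.1) = 27.3 m north and -233.2 − (-238.6) = 5.4 m east.
Residual distance = √(27.3² + 5.4²) = 27.8 m.

28 m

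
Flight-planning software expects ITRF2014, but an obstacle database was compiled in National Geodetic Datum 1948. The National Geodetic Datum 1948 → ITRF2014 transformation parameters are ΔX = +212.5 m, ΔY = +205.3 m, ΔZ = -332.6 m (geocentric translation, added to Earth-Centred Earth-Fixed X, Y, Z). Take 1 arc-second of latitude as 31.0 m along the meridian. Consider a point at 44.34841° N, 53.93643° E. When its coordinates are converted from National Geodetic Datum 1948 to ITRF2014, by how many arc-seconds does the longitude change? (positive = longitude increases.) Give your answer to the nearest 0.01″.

sin φ = 0.699020, cos φ = 0.715102, sin λ = 0.808364, cos λ = 0.588682.
East component: ΔE = −sin λ·ΔX + cos λ·ΔY = −(0.808364)(212.5) + (0.588682)(205.3) = -50.92 m.
1° of latitude spans 3600 × 31.00 = 111600 m; at latitude φ, 1° of longitude spans that × cos φ = 79805.4 m, so Δλ = -50.92 / 79805.4 × 3600 = -2.297″.

Δλ = -2.30″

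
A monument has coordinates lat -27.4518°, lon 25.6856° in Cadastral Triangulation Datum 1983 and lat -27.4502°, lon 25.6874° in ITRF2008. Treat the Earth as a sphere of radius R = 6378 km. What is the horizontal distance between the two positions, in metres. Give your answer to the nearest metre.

252 m

Δφ = -27.4502° − -27.4518° = +0.0016°; Δλ = 25.6874° − 25.6856° = +0.0018°.
1° along a meridian = πR/180 = 111317 m.
ΔN = Δφ × 111317 = 178.1 m; ΔE = Δλ × 111317 × cos(-27.4518°) = +0.0018 × 111317 × 0.887399 = 177.8 m.
Distance = √(ΔE² + ΔN²) = √(177.8² + 178.1²) = 251.7 m.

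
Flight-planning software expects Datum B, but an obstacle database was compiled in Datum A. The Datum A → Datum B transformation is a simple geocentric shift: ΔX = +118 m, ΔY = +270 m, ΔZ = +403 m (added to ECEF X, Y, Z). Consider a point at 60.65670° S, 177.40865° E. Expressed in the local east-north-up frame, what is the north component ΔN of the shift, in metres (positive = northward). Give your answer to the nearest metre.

ΔN = 105 m

The local north axis is (−sin φ cos λ, −sin φ sin λ, cos φ), giving ΔN = -102.755 + 10.641 + 197.487 = 105.37 m.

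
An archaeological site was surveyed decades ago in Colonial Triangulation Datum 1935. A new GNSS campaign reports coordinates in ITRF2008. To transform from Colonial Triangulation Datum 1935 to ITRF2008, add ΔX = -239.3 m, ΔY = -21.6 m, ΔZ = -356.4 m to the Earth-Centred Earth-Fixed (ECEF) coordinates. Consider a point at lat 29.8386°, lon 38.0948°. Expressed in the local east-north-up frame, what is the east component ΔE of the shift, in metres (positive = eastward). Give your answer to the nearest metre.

ΔE = 131 m

The local east axis at (φ, λ) is (−sin λ, cos λ, 0), so ΔE = −sin(38.0948°)·(-239.3) + cos(38.0948°)·(-21.6) = 130.64 m.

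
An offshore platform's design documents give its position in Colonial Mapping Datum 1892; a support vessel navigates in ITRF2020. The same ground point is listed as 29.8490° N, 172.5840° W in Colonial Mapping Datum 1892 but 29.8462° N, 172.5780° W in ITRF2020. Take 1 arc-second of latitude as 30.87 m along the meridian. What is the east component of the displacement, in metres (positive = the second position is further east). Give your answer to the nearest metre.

ΔE = 578 m

Δφ = 29.8462° − 29.8490° = -0.0028°; Δλ = -172.5780° − -172.5840° = +0.0060°.
1° of latitude = 3600 × 30.87 = 111132 m.
ΔN = Δφ × 111132 = -311.2 m; ΔE = Δλ × 111132 × cos(29.8490°) = +0.0060 × 111132 × 0.867340 = 578.3 m.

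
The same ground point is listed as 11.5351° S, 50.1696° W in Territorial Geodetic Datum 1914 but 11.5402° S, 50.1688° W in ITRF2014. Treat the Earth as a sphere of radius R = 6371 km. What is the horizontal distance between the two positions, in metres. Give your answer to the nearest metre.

574 m

Δφ = -11.5402° − -11.5351° = -0.0051°; Δλ = -50.1688° − -50.1696° = +0.0008°.
1° along a meridian = πR/180 = 111195 m.
ΔN = Δφ × 111195 = -567.1 m; ΔE = Δλ × 111195 × cos(-11.5351°) = +0.0008 × 111195 × 0.979802 = 87.2 m.
Distance = √(ΔE² + ΔN²) = √(87.2² + (-567.1)²) = 573.8 m.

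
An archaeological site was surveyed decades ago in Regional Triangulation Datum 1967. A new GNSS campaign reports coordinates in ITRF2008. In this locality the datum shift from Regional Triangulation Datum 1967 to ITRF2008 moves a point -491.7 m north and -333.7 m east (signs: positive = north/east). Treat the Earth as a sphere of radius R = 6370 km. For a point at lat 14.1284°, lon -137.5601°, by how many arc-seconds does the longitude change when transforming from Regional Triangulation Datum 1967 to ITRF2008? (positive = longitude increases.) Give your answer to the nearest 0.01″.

Δλ = -11.14″

At latitude 14.1284°, cos φ = 0.969751.
One radian of longitude at latitude φ spans R cos φ, so Δλ = ΔE / (R cos φ) = -333.7 / (6370000 × 0.969751) = -5.4020e-05 rad = -11.142″.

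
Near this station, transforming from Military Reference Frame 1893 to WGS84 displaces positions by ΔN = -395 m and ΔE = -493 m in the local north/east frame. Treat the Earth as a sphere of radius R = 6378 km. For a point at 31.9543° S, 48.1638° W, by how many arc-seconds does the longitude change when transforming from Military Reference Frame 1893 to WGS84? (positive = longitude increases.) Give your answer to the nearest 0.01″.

Δλ = -18.79″

At latitude -31.9543°, cos φ = 0.848470.
One radian of longitude at latitude φ spans R cos φ, so Δλ = ΔE / (R cos φ) = -493.0 / (6378000 × 0.848470) = -9.1102e-05 rad = -18.791″.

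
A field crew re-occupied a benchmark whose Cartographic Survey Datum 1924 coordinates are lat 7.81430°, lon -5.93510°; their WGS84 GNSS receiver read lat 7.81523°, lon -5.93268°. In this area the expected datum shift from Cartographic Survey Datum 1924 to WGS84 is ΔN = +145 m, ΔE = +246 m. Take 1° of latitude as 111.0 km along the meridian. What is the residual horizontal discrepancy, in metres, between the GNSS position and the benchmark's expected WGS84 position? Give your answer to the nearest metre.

Observed coordinate differences: Δφ = +0.00093°, Δλ = +0.00242°.
Converting to metres (1° lat = 111000 m, cos φ = 0.990714): observed ΔN = 103.2 m, observed ΔE = 266.1 m.
Subtracting the expected shift leaves a residual of 103.2 − (145) = -41.8 m north and 266.1 − (246) = 20.1 m east.
Residual distance = √((-41.8)² + 20.1²) = 46.4 m.

46 m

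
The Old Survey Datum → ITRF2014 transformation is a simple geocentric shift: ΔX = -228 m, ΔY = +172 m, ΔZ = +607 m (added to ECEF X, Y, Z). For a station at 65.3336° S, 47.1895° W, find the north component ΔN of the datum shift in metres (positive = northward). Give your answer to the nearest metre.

ΔN = -2 m

At φ = -65.3336°, λ = -47.1895°: sin φ = -0.908753, cos φ = 0.417334, sin λ = -0.733605, cos λ = 0.679576.
ΔN = −sin φ cos λ·ΔX − sin φ sin λ·ΔY + cos φ·ΔZ = −(-0.908753)(0.679576)(-228) − (-0.908753)(-0.733605)(172) + (0.417334)(607) = -2.15 m.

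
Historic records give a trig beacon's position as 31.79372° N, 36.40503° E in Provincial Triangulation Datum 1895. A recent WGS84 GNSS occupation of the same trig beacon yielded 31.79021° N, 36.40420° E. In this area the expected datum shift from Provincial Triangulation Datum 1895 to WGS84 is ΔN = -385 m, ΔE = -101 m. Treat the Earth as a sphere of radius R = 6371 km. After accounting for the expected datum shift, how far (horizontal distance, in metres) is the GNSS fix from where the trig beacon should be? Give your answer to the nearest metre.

Observed coordinate differences: Δφ = -0.00351°, Δλ = -0.00083°.
Converting to metres (1° lat = 111195 m, cos φ = 0.849950): observed ΔN = -390.3 m, observed ΔE = -78.4 m.
Subtracting the expected shift leaves a residual of -390.3 − (-385) = -5.3 m north and -78.4 − (-101) = 22.6 m east.
Residual distance = √((-5.3)² + 22.6²) = 23.2 m.

23 m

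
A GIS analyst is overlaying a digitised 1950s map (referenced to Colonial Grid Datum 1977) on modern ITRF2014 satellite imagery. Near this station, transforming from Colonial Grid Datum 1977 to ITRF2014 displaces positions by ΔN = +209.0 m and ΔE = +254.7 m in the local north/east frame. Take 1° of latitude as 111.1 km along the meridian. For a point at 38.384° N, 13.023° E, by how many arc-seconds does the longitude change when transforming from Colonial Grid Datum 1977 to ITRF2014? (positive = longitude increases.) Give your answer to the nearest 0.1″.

Δλ = 10.5″

At latitude 38.384°, cos φ = 0.783867.
1° of longitude at this latitude = 111.1 × cos φ = 87.09 km, so Δλ = 254.7 / 87087.6 = 0.0029246° = 10.529″.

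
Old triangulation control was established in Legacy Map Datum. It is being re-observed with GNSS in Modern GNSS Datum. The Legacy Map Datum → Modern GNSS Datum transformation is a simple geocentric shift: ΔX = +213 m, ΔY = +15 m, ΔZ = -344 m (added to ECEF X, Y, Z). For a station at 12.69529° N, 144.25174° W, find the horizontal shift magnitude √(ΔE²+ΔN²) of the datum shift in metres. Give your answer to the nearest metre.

The local east axis at (φ, λ) is (−sin λ, cos λ, 0), so ΔE = −sin(-144.25174°)·213 + cos(-144.25174°)·15 = 112.27 m.
The local north axis is (−sin φ cos λ, −sin φ sin λ, cos φ), giving ΔN = 37.991 + 1.926 − 335.590 = -295.67 m.
Horizontal magnitude = √(ΔE² + ΔN²) = √(112.27² + (-295.67)²) = 316.27 m.

316 m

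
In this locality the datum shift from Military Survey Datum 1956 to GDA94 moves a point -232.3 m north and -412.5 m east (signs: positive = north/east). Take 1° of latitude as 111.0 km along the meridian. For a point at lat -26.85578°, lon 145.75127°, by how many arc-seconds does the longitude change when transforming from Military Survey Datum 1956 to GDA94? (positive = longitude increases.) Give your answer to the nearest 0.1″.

At latitude -26.85578°, cos φ = 0.892146.
1° of longitude at this latitude = 111.0 × cos φ = 99.03 km, so Δλ = -412.5 / 99028.3 = -0.0041655° = -14.996″.

Δλ = -15.0″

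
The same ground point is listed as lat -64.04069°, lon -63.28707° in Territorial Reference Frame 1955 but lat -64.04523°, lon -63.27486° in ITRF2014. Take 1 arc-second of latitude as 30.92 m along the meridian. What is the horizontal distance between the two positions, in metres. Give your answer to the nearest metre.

781 m

Δφ = -64.04523° − -64.04069° = -0.00454°; Δλ = -63.27486° − -63.28707° = +0.01221°.
1° of latitude = 3600 × 30.92 = 111312 m.
ΔN = Δφ × 111312 = -505.4 m; ΔE = Δλ × 111312 × cos(-64.04069°) = +0.01221 × 111312 × 0.437733 = 594.9 m.
Distance = √(ΔE² + ΔN²) = √(594.9² + (-505.4)²) = 780.6 m.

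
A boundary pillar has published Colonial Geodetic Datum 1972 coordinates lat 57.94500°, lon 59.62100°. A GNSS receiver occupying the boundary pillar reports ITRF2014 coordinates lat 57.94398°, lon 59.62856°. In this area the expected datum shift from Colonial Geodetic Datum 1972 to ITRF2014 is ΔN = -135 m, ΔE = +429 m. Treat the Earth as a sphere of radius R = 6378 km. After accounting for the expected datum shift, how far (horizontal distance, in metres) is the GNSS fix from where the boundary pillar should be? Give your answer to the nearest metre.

28 m

Observed coordinate differences: Δφ = -0.00102°, Δλ = +0.00756°.
Converting to metres (1° lat = 111317 m, cos φ = 0.530733): observed ΔN = -113.5 m, observed ΔE = 446.6 m.
Subtracting the expected shift leaves a residual of -113.5 − (-135) = 21.5 m north and 446.6 − (429) = 17.6 m east.
Residual distance = √(21.5² + 17.6²) = 27.8 m.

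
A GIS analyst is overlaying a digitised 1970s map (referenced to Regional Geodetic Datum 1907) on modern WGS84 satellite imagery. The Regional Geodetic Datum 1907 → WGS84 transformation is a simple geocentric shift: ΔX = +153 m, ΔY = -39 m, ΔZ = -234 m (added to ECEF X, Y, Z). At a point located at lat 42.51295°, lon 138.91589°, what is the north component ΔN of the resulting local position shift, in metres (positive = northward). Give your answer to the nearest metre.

The local north axis is (−sin φ cos λ, −sin φ sin λ, cos φ), giving ΔN = 77.930 + 17.319 − 172.487 = -77.24 m.

ΔN = -77 m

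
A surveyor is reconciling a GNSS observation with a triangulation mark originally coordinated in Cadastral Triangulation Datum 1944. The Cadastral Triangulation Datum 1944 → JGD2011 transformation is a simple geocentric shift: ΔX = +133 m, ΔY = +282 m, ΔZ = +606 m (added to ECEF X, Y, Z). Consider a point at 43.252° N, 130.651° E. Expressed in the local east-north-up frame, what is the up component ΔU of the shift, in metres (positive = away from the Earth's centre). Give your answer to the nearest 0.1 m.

The local up (radial) axis is (cos φ cos λ, cos φ sin λ, sin φ), giving ΔU = -63.106 + 155.831 + 415.236 = 507.96 m.

ΔU = 508.0 m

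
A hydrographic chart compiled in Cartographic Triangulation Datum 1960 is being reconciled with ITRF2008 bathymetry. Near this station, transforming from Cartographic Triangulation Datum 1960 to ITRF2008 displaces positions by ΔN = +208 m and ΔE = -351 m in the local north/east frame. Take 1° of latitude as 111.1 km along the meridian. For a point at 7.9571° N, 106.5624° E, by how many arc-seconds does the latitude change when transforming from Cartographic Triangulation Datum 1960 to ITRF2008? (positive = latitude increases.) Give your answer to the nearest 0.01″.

1° of latitude = 111.1 km, so Δφ = 208.0 / 111100 = 0.0018722° = 6.740″.

Δφ = 6.74″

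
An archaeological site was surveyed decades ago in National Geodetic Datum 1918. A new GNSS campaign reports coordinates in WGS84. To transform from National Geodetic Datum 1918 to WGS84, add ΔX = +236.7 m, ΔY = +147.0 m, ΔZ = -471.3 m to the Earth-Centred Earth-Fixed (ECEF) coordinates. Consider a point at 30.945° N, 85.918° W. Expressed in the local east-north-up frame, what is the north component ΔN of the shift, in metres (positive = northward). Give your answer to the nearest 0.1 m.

The local north axis is (−sin φ cos λ, −sin φ sin λ, cos φ), giving ΔN = -8.664 + 75.398 − 404.216 = -337.48 m.

ΔN = -337.5 m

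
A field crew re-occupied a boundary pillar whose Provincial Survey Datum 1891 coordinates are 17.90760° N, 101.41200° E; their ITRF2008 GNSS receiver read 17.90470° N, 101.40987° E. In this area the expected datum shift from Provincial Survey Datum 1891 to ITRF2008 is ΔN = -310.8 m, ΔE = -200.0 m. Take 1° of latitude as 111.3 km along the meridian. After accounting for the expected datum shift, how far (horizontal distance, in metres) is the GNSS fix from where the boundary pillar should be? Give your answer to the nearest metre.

28 m

Observed coordinate differences: Δφ = -0.00290°, Δλ = -0.00213°.
Converting to metres (1° lat = 111300 m, cos φ = 0.951554): observed ΔN = -322.8 m, observed ΔE = -225.6 m.
Subtracting the expected shift leaves a residual of -322.8 − (-310.8) = -12.0 m north and -225.6 − (-200.0) = -25.6 m east.
Residual distance = √((-12.0)² + (-25.6)²) = 28.2 m.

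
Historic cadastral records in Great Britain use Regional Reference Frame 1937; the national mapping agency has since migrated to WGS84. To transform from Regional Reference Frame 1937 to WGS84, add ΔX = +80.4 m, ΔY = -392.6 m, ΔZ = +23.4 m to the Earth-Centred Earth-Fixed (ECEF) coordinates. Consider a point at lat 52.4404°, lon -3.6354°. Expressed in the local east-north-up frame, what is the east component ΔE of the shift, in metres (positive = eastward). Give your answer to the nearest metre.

The local east axis at (φ, λ) is (−sin λ, cos λ, 0), so ΔE = −sin(-3.6354°)·80.4 + cos(-3.6354°)·(-392.6) = -386.71 m.

ΔE = -387 m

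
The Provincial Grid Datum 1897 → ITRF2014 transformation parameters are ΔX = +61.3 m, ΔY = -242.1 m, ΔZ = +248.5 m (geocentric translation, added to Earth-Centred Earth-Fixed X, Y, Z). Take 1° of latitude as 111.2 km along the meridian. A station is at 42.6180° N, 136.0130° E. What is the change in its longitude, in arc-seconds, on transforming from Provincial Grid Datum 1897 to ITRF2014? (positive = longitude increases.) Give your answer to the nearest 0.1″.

Δλ = 5.8″

sin φ = 0.677107, cos φ = 0.735884, sin λ = 0.694495, cos λ = -0.719497.
East component: ΔE = −sin λ·ΔX + cos λ·ΔY = −(0.694495)(61.3) + (-0.719497)(-242.1) = 131.62 m.
1° of latitude spans 111200 m; at latitude φ, 1° of longitude spans that × cos φ = 81830.3 m, so Δλ = 131.62 / 81830.3 × 3600 = 5.790″.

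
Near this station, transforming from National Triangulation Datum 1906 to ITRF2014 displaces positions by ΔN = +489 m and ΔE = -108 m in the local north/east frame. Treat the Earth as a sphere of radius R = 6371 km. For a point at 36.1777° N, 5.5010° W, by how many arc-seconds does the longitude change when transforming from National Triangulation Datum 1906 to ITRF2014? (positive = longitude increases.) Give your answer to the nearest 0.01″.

At latitude 36.1777°, cos φ = 0.807190.
One radian of longitude at latitude φ spans R cos φ, so Δλ = ΔE / (R cos φ) = -108.0 / (6371000 × 0.807190) = -2.1001e-05 rad = -4.332″.

Δλ = -4.33″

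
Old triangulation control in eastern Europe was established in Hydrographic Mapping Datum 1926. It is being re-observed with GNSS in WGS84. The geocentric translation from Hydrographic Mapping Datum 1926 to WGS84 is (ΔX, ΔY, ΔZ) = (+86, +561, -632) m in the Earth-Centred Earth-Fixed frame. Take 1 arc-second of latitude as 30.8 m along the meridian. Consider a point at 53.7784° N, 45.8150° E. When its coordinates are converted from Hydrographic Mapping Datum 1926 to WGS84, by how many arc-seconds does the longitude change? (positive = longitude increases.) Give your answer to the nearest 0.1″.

Δλ = 18.1″

sin φ = 0.806738, cos φ = 0.590910, sin λ = 0.717093, cos λ = 0.696977.
East component: ΔE = −sin λ·ΔX + cos λ·ΔY = −(0.717093)(86) + (0.696977)(561) = 329.33 m.
1° of latitude spans 3600 × 30.80 = 110880 m; at latitude φ, 1° of longitude spans that × cos φ = 65520.1 m, so Δλ = 329.33 / 65520.1 × 3600 = 18.095″.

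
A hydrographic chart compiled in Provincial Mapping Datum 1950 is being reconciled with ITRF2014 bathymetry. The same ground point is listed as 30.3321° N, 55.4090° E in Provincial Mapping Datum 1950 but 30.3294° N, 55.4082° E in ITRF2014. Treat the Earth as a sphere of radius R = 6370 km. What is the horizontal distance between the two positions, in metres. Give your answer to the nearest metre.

Δφ = 30.3294° − 30.3321° = -0.0027°; Δλ = 55.4082° − 55.4090° = -0.0008°.
1° along a meridian = πR/180 = 111177 m.
ΔN = Δφ × 111177 = -300.2 m; ΔE = Δλ × 111177 × cos(30.3321°) = -0.0008 × 111177 × 0.863113 = -76.8 m.
Distance = √(ΔE² + ΔN²) = √((-76.8)² + (-300.2)²) = 309.8 m.

310 m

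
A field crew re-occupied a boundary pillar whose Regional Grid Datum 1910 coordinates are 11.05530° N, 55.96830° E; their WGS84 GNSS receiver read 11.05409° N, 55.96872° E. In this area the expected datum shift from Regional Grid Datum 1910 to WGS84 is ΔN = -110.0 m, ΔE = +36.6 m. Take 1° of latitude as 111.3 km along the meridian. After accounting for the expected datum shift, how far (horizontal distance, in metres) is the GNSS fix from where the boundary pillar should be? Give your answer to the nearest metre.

26 m

Observed coordinate differences: Δφ = -0.00121°, Δλ = +0.00042°.
Converting to metres (1° lat = 111300 m, cos φ = 0.981443): observed ΔN = -134.7 m, observed ΔE = 45.9 m.
Subtracting the expected shift leaves a residual of -134.7 − (-110.0) = -24.7 m north and 45.9 − (36.6) = 9.3 m east.
Residual distance = √((-24.7)² + 9.3²) = 26.4 m.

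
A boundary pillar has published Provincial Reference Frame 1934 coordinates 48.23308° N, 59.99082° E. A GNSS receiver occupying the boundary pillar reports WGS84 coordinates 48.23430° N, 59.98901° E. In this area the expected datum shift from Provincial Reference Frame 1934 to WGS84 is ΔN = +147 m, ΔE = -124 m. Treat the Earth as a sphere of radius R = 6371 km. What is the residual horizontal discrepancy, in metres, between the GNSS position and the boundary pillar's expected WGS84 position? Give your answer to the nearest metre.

Observed coordinate differences: Δφ = +0.00122°, Δλ = -0.00181°.
Converting to metres (1° lat = 111195 m, cos φ = 0.666102): observed ΔN = 135.7 m, observed ΔE = -134.1 m.
Subtracting the expected shift leaves a residual of 135.7 − (147) = -11.3 m north and -134.1 − (-124) = -10.1 m east.
Residual distance = √((-11.3)² + (-10.1)²) = 15.2 m.

15 m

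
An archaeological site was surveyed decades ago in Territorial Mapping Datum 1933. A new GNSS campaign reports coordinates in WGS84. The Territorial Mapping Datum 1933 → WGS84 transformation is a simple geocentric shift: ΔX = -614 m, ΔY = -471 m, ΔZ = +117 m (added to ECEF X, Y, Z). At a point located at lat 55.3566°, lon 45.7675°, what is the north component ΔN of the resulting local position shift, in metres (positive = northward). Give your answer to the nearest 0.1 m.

ΔN = 696.5 m

At φ = 55.3566°, λ = 45.7675°: sin φ = 0.822706, cos φ = 0.568467, sin λ = 0.716515, cos λ = 0.697572.
ΔN = −sin φ cos λ·ΔX − sin φ sin λ·ΔY + cos φ·ΔZ = −(0.822706)(0.697572)(-614) − (0.822706)(0.716515)(-471) + (0.568467)(117) = 696.53 m.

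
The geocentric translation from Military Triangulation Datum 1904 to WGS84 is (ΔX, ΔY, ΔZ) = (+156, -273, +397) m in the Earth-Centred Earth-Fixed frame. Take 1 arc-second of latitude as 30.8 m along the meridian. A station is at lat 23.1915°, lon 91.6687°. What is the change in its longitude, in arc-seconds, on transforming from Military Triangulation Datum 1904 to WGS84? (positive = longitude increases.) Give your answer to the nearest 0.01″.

Δλ = -5.23″

sin φ = 0.393806, cos φ = 0.919194, sin λ = 0.999576, cos λ = -0.029120.
East component: ΔE = −sin λ·ΔX + cos λ·ΔY = −(0.999576)(156) + (-0.029120)(-273) = -147.98 m.
1° of latitude spans 3600 × 30.80 = 110880 m; at latitude φ, 1° of longitude spans that × cos φ = 101920.2 m, so Δλ = -147.98 / 101920.2 × 3600 = -5.227″.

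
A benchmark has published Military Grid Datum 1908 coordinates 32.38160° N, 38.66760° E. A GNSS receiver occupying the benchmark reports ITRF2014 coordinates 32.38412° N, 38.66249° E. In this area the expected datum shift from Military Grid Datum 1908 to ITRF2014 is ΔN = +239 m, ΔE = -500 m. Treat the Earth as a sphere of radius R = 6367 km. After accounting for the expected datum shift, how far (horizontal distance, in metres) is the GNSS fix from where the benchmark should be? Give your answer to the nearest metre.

46 m

Observed coordinate differences: Δφ = +0.00252°, Δλ = -0.00511°.
Converting to metres (1° lat = 111125 m, cos φ = 0.844500): observed ΔN = 280.0 m, observed ΔE = -479.5 m.
Subtracting the expected shift leaves a residual of 280.0 − (239) = 41.0 m north and -479.5 − (-500) = 20.5 m east.
Residual distance = √(41.0² + 20.5²) = 45.8 m.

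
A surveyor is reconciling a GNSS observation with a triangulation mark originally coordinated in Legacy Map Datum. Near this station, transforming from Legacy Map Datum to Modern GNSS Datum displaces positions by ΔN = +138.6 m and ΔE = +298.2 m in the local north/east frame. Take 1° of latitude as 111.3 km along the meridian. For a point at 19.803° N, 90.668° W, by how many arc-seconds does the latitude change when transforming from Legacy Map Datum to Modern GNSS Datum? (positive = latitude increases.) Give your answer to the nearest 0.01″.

1° of latitude = 111.3 km, so Δφ = 138.6 / 111300 = 0.0012453° = 4.483″.

Δφ = 4.48″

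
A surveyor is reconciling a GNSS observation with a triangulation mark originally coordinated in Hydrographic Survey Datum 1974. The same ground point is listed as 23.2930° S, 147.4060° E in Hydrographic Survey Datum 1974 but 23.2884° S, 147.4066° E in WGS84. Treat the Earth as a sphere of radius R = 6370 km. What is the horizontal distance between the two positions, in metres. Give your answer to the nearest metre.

Δφ = -23.2884° − -23.2930° = +0.0046°; Δλ = 147.4066° − 147.4060° = +0.0006°.
1° along a meridian = πR/180 = 111177 m.
ΔN = Δφ × 111177 = 511.4 m; ΔE = Δλ × 111177 × cos(-23.2930°) = +0.0006 × 111177 × 0.918495 = 61.3 m.
Distance = √(ΔE² + ΔN²) = √(61.3² + 511.4²) = 515.1 m.

515 m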